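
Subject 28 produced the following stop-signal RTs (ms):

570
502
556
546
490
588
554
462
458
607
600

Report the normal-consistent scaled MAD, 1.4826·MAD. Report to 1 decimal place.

68.2 ms

Sorted: 458, 462, 490, 502, 546, 554, 556, 570, 588, 600, 607 → median = 554
|x − 554| sorted: 0, 2, 8, 16, 34, 46, 52, 53, 64, 92, 96 → MAD = 46
Robust SD ≈ 1.4826 × 46 = 68.200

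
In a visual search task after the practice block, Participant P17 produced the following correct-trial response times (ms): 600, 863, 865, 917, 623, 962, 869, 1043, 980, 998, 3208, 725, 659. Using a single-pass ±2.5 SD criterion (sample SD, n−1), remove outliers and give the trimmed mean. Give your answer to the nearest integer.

n = 13, ΣRT = 13312, M = 1024.000
Σ(x−M)² = 5426552.00; s = √(5426552.00/12) = 672.468
Cutoffs: 1024.000 ± 2.5·672.468 → [-657.2, 2705.2]
Outside: 3208 → excluded.
Retained (n=12): Σ = 10104, mean = 10104/12 = 842.000

842 ms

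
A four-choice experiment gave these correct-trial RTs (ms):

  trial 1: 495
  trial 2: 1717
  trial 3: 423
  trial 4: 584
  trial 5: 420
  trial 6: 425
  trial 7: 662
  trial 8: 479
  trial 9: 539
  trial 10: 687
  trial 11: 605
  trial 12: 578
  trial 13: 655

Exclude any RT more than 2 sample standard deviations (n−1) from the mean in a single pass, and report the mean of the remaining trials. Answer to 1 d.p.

546.0 ms

n = 13, ΣRT = 8269, M = 636.077
Σ(x−M)² = 1369712.92; s = √(1369712.92/12) = 337.850
Cutoffs: 636.077 ± 2·337.850 → [-39.6, 1311.8]
Outside: 1717 → excluded.
Retained (n=12): Σ = 6552, mean = 6552/12 = 546.000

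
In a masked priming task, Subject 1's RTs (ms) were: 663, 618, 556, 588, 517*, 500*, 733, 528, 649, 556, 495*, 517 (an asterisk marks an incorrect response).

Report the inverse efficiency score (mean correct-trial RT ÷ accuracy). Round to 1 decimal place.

801.2 ms

Correct trials (n=9): 663, 618, 556, 588, 733, 528, 649, 556, 517
Mean correct RT = 5408/9 = 600.8889 ms
Proportion correct = 9/12
IES = 600.8889 / (9/12) = 801.185 ms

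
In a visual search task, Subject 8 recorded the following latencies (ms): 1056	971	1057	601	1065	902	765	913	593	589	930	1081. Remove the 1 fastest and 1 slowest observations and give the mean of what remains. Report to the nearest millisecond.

885 ms

Sorted: 589, 593, 601, 765, 902, 913, 930, 971, 1056, 1057, 1065, 1081
Drop lowest 1 (589) and highest 1 (1081)
Remaining (n=10): Σ = 8853, mean = 8853/10 = 885.300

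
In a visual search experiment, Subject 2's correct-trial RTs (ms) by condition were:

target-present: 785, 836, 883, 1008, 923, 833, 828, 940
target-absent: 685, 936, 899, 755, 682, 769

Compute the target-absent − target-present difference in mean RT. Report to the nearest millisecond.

-92 ms

M(target-present) = 7036/8 = 879.500
M(target-absent) = 4726/6 = 787.667
Difference = 787.667 − 879.500 = -91.833 ms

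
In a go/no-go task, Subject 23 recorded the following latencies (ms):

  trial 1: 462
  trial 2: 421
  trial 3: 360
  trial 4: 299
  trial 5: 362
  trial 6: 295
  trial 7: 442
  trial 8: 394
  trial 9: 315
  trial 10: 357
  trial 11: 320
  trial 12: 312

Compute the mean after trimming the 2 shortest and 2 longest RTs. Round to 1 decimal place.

355.1 ms

Sorted: 295, 299, 312, 315, 320, 357, 360, 362, 394, 421, 442, 462
Drop lowest 2 (295, 299) and highest 2 (442, 462)
Remaining (n=8): Σ = 2841, mean = 2841/8 = 355.125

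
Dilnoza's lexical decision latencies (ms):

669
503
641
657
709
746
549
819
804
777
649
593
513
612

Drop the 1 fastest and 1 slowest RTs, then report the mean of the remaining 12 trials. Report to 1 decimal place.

659.9 ms

Sorted: 503, 513, 549, 593, 612, 641, 649, 657, 669, 709, 746, 777, 804, 819
Drop lowest 1 (503) and highest 1 (819)
Remaining (n=12): Σ = 7919, mean = 7919/12 = 659.917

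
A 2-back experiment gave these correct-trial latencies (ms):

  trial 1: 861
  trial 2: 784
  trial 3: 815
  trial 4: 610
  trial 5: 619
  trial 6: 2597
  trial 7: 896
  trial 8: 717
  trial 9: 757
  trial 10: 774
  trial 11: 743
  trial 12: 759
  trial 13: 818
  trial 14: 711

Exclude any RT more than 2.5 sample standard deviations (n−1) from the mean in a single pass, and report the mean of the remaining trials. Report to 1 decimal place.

n = 14, ΣRT = 12461, M = 890.071
Σ(x−M)² = 3220496.93; s = √(3220496.93/13) = 497.725
Cutoffs: 890.071 ± 2.5·497.725 → [-354.2, 2134.4]
Outside: 2597 → excluded.
Retained (n=13): Σ = 9864, mean = 9864/13 = 758.769

758.8 ms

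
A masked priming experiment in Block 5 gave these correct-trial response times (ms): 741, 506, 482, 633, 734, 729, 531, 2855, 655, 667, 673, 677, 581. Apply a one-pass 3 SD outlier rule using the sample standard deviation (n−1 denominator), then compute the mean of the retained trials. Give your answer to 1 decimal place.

n = 13, ΣRT = 10464, M = 804.923
Σ(x−M)² = 4641330.92; s = √(4641330.92/12) = 621.914
Cutoffs: 804.923 ± 3·621.914 → [-1060.8, 2670.7]
Outside: 2855 → excluded.
Retained (n=12): Σ = 7609, mean = 7609/12 = 634.083

634.1 ms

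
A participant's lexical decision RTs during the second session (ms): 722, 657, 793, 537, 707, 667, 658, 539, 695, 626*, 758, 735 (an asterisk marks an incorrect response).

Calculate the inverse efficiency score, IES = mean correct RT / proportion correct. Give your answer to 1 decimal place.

740.6 ms

Correct trials (n=11): 722, 657, 793, 537, 707, 667, 658, 539, 695, 758, 735
Mean correct RT = 7468/11 = 678.9091 ms
Proportion correct = 11/12
IES = 678.9091 / (11/12) = 740.628 ms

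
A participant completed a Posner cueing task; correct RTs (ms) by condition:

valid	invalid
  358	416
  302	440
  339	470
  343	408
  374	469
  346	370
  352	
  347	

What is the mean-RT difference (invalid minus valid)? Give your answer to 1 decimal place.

83.7 ms

M(valid) = 2761/8 = 345.125
M(invalid) = 2573/6 = 428.833
Difference = 428.833 − 345.125 = 83.708 ms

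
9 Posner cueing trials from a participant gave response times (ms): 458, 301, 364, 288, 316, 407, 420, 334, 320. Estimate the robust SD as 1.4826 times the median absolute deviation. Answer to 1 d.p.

Sorted: 288, 301, 316, 320, 334, 364, 407, 420, 458 → median = 334
|x − 334| sorted: 0, 14, 18, 30, 33, 46, 73, 86, 124 → MAD = 33
Robust SD ≈ 1.4826 × 33 = 48.926

48.9 ms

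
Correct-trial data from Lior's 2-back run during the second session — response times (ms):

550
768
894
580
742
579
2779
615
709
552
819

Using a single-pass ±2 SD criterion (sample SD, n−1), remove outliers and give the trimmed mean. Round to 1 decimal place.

680.8 ms

n = 11, ΣRT = 9587, M = 871.545
Σ(x−M)² = 4137470.73; s = √(4137470.73/10) = 643.232
Cutoffs: 871.545 ± 2·643.232 → [-414.9, 2158.0]
Outside: 2779 → excluded.
Retained (n=10): Σ = 6808, mean = 6808/10 = 680.800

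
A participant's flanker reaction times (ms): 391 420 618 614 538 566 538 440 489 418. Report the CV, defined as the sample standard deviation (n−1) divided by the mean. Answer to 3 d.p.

n = 10, Σ = 5032, M = 503.2000
Σ(x−M)² = 62787.600; s = √(62787.600/9) = 83.5248
CV = 83.5248 / 503.2000 = 0.16599

0.166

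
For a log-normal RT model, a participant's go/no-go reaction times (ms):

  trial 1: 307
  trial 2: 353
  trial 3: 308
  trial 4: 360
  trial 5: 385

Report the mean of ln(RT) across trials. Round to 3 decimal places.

ln(RT): 5.7268, 5.8665, 5.7301, 5.8861, 5.9532
Σ ln(RT) = 29.1628
Mean = 29.1628/5 = 5.83255

5.833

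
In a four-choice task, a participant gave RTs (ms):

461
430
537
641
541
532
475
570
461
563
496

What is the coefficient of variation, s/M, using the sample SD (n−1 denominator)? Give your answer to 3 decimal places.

0.118

n = 11, Σ = 5707, M = 518.8182
Σ(x−M)² = 37511.636; s = √(37511.636/10) = 61.2467
CV = 61.2467 / 518.8182 = 0.11805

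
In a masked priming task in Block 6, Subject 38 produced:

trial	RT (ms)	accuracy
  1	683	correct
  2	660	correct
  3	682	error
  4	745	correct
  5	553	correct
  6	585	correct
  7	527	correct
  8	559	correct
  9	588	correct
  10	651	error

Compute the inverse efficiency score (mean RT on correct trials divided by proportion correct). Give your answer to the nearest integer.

766 ms

Correct trials (n=8): 683, 660, 745, 553, 585, 527, 559, 588
Mean correct RT = 4900/8 = 612.5000 ms
Proportion correct = 8/10
IES = 612.5000 / (8/10) = 765.625 ms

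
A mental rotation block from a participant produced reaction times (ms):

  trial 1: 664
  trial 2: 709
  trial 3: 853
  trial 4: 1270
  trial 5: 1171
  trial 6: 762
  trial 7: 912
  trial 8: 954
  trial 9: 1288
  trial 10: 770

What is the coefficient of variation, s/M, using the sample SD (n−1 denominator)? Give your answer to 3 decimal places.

n = 10, Σ = 9353, M = 935.3000
Σ(x−M)² = 481814.100; s = √(481814.100/9) = 231.3761
CV = 231.3761 / 935.3000 = 0.24738

0.247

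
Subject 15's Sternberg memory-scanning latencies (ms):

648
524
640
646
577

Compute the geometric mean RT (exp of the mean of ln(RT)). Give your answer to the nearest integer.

605 ms

ln(RT): 6.4739, 6.2615, 6.4615, 6.4708, 6.3578
Mean ln(RT) = 32.0255/5 = 6.40510
Geometric mean = exp(6.40510) = 604.92 ms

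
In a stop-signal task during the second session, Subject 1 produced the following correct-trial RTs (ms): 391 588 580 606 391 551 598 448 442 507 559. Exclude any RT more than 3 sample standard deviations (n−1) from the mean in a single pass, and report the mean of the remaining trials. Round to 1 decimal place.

514.6 ms

n = 11, ΣRT = 5661, M = 514.636
Σ(x−M)² = 68588.55; s = √(68588.55/10) = 82.818
Cutoffs: 514.636 ± 3·82.818 → [266.2, 763.1]
No RTs fall outside the cutoffs; all 11 retained. Mean = 5661/11 = 514.636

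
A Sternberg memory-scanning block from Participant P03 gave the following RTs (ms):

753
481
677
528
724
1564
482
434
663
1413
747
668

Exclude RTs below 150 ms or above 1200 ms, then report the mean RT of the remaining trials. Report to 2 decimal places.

Excluded: 1413, 1564
Retained (n=10): Σ = 6157
Mean = 6157/10 = 615.7000

615.70 ms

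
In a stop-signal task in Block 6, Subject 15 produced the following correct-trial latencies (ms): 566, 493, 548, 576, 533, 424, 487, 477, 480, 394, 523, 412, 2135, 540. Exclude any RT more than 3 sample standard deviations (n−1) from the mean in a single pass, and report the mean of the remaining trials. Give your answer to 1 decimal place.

n = 14, ΣRT = 8588, M = 613.429
Σ(x−M)² = 2534657.43; s = √(2534657.43/13) = 441.558
Cutoffs: 613.429 ± 3·441.558 → [-711.2, 1938.1]
Outside: 2135 → excluded.
Retained (n=13): Σ = 6453, mean = 6453/13 = 496.385

496.4 ms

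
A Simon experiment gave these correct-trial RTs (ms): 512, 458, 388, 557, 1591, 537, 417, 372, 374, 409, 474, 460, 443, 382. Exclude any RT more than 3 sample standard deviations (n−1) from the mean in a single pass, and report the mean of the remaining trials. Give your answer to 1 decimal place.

n = 14, ΣRT = 7374, M = 526.714
Σ(x−M)² = 1266238.86; s = √(1266238.86/13) = 312.095
Cutoffs: 526.714 ± 3·312.095 → [-409.6, 1463.0]
Outside: 1591 → excluded.
Retained (n=13): Σ = 5783, mean = 5783/13 = 444.846

444.8 ms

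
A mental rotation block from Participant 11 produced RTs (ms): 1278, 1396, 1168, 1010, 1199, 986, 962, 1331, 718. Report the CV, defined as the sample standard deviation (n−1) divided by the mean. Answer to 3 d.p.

0.193

n = 9, Σ = 10048, M = 1116.4444
Σ(x−M)² = 370716.222; s = √(370716.222/8) = 215.2662
CV = 215.2662 / 1116.4444 = 0.19281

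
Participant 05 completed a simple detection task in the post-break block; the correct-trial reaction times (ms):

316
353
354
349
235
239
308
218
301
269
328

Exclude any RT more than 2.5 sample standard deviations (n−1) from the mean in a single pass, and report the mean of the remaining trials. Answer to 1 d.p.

n = 11, ΣRT = 3270, M = 297.273
Σ(x−M)² = 24780.18; s = √(24780.18/10) = 49.780
Cutoffs: 297.273 ± 2.5·49.780 → [172.8, 421.7]
No RTs fall outside the cutoffs; all 11 retained. Mean = 3270/11 = 297.273

297.3 ms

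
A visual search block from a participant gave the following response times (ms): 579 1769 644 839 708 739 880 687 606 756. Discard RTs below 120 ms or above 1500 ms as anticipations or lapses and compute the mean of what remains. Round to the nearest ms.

Excluded: 1769
Retained (n=9): Σ = 6438
Mean = 6438/9 = 715.3333

715 ms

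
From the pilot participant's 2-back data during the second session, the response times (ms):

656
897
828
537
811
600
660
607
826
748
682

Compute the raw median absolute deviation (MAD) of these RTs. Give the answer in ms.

82 ms

Sorted: 537, 600, 607, 656, 660, 682, 748, 811, 826, 828, 897 → median = 682
|x − 682|: 26, 215, 146, 145, 129, 82, 22, 75, 144, 66, 0
Sorted deviations: 0, 22, 26, 66, 75, 82, 129, 144, 145, 146, 215 → MAD = 82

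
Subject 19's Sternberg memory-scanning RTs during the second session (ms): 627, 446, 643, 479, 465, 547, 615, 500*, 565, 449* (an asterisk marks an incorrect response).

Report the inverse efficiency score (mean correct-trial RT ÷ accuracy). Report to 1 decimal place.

685.5 ms

Correct trials (n=8): 627, 446, 643, 479, 465, 547, 615, 565
Mean correct RT = 4387/8 = 548.3750 ms
Proportion correct = 8/10
IES = 548.3750 / (8/10) = 685.469 ms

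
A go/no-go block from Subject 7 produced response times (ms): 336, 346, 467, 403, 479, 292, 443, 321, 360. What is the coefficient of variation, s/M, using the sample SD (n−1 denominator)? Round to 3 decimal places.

n = 9, Σ = 3447, M = 383.0000
Σ(x−M)² = 36504.000; s = √(36504.000/8) = 67.5500
CV = 67.5500 / 383.0000 = 0.17637

0.176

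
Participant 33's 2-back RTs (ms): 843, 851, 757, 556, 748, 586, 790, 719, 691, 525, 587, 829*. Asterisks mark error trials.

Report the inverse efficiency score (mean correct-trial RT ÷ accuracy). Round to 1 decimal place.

759.0 ms

Correct trials (n=11): 843, 851, 757, 556, 748, 586, 790, 719, 691, 525, 587
Mean correct RT = 7653/11 = 695.7273 ms
Proportion correct = 11/12
IES = 695.7273 / (11/12) = 758.975 ms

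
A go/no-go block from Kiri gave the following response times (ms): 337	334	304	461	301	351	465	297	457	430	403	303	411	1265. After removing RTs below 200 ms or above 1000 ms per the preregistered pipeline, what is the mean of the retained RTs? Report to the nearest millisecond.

373 ms

Excluded: 1265
Retained (n=13): Σ = 4854
Mean = 4854/13 = 373.3846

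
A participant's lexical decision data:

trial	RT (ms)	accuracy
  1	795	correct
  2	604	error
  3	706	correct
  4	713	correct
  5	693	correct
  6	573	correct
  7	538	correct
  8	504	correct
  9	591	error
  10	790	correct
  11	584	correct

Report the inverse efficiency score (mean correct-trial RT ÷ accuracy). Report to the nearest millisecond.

Correct trials (n=9): 795, 706, 713, 693, 573, 538, 504, 790, 584
Mean correct RT = 5896/9 = 655.1111 ms
Proportion correct = 9/11
IES = 655.1111 / (9/11) = 800.691 ms

801 ms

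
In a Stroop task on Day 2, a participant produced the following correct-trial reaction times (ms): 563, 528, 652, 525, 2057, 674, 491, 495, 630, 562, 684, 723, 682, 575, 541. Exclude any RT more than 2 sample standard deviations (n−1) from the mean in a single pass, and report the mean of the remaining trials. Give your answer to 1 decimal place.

594.6 ms

n = 15, ΣRT = 10382, M = 692.133
Σ(x−M)² = 2074143.73; s = √(2074143.73/14) = 384.907
Cutoffs: 692.133 ± 2·384.907 → [-77.7, 1461.9]
Outside: 2057 → excluded.
Retained (n=14): Σ = 8325, mean = 8325/14 = 594.643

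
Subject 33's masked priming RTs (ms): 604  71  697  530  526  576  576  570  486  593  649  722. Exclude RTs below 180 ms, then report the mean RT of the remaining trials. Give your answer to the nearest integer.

594 ms

Excluded: 71
Retained (n=11): Σ = 6529
Mean = 6529/11 = 593.5455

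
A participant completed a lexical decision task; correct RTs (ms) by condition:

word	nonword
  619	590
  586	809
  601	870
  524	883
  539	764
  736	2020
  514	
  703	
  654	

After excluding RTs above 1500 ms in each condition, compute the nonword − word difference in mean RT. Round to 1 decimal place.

nonword: exclude 2020
M(word) = 5476/9 = 608.444
M(nonword) = 3916/5 = 783.200
Difference = 783.200 − 608.444 = 174.756 ms

174.8 ms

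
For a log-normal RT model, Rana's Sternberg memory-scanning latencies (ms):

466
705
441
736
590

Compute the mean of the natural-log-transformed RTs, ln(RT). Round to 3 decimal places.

ln(RT): 6.1442, 6.5582, 6.0890, 6.6012, 6.3801
Σ ln(RT) = 31.7728
Mean = 31.7728/5 = 6.35456

6.355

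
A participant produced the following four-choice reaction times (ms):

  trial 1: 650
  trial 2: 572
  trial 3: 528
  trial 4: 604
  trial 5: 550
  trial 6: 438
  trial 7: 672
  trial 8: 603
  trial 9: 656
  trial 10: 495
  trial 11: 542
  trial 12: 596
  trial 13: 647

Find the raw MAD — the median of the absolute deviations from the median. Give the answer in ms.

Sorted: 438, 495, 528, 542, 550, 572, 596, 603, 604, 647, 650, 656, 672 → median = 596
|x − 596|: 54, 24, 68, 8, 46, 158, 76, 7, 60, 101, 54, 0, 51
Sorted deviations: 0, 7, 8, 24, 46, 51, 54, 54, 60, 68, 76, 101, 158 → MAD = 54

54 ms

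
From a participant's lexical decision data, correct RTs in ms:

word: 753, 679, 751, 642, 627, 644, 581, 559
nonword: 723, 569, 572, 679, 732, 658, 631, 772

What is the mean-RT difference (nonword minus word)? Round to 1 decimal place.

M(word) = 5236/8 = 654.500
M(nonword) = 5336/8 = 667.000
Difference = 667.000 − 654.500 = 12.500 ms

12.5 ms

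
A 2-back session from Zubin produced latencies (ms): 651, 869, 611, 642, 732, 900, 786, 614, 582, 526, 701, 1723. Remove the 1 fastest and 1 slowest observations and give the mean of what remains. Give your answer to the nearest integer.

709 ms

Sorted: 526, 582, 611, 614, 642, 651, 701, 732, 786, 869, 900, 1723
Drop lowest 1 (526) and highest 1 (1723)
Remaining (n=10): Σ = 7088, mean = 7088/10 = 708.800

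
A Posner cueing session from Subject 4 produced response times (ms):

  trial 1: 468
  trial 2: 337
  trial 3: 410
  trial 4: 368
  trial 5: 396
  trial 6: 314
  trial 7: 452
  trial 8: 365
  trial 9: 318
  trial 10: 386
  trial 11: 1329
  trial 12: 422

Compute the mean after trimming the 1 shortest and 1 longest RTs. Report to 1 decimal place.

Sorted: 314, 318, 337, 365, 368, 386, 396, 410, 422, 452, 468, 1329
Drop lowest 1 (314) and highest 1 (1329)
Remaining (n=10): Σ = 3922, mean = 3922/10 = 392.200

392.2 ms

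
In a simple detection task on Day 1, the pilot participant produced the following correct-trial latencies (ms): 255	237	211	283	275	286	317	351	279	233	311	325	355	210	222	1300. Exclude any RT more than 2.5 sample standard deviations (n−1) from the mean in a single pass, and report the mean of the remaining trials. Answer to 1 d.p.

n = 16, ΣRT = 5450, M = 340.625
Σ(x−M)² = 1014393.75; s = √(1014393.75/15) = 260.050
Cutoffs: 340.625 ± 2.5·260.050 → [-309.5, 990.8]
Outside: 1300 → excluded.
Retained (n=15): Σ = 4150, mean = 4150/15 = 276.667

276.7 ms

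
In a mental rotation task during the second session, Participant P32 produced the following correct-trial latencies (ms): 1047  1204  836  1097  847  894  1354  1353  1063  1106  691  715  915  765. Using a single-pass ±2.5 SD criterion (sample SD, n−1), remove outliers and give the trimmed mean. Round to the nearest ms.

992 ms

n = 14, ΣRT = 13887, M = 991.929
Σ(x−M)² = 618148.93; s = √(618148.93/13) = 218.059
Cutoffs: 991.929 ± 2.5·218.059 → [446.8, 1537.1]
No RTs fall outside the cutoffs; all 14 retained. Mean = 13887/14 = 991.929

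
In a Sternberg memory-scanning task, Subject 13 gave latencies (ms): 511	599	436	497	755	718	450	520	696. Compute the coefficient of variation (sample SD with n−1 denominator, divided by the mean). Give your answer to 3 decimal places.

0.209

n = 9, Σ = 5182, M = 575.7778
Σ(x−M)² = 116211.556; s = √(116211.556/8) = 120.5257
CV = 120.5257 / 575.7778 = 0.20933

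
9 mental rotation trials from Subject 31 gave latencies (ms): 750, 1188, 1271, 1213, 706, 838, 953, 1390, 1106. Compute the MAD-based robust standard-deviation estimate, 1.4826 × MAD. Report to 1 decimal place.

Sorted: 706, 750, 838, 953, 1106, 1188, 1213, 1271, 1390 → median = 1106
|x − 1106| sorted: 0, 82, 107, 153, 165, 268, 284, 356, 400 → MAD = 165
Robust SD ≈ 1.4826 × 165 = 244.629

244.6 ms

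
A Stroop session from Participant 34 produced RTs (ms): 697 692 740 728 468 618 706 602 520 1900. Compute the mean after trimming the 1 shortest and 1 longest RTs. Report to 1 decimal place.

662.9 ms

Sorted: 468, 520, 602, 618, 692, 697, 706, 728, 740, 1900
Drop lowest 1 (468) and highest 1 (1900)
Remaining (n=8): Σ = 5303, mean = 5303/8 = 662.875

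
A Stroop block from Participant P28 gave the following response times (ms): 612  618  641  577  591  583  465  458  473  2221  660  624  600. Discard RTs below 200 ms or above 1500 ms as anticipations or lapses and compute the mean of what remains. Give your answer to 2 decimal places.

575.17 ms

Excluded: 2221
Retained (n=12): Σ = 6902
Mean = 6902/12 = 575.1667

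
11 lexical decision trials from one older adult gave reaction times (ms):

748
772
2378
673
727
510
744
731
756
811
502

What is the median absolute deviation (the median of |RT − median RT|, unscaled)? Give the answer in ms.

Sorted: 502, 510, 673, 727, 731, 744, 748, 756, 772, 811, 2378 → median = 744
|x − 744|: 4, 28, 1634, 71, 17, 234, 0, 13, 12, 67, 242
Sorted deviations: 0, 4, 12, 13, 17, 28, 67, 71, 234, 242, 1634 → MAD = 28

28 ms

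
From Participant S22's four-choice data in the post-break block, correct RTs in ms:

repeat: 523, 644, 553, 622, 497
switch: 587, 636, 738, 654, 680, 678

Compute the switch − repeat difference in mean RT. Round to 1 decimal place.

94.4 ms

M(repeat) = 2839/5 = 567.800
M(switch) = 3973/6 = 662.167
Difference = 662.167 − 567.800 = 94.367 ms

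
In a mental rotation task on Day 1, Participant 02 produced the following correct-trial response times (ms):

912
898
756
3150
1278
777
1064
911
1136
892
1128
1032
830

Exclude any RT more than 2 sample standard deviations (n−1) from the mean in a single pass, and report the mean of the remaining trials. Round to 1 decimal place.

n = 13, ΣRT = 14764, M = 1135.692
Σ(x−M)² = 4676320.77; s = √(4676320.77/12) = 624.254
Cutoffs: 1135.692 ± 2·624.254 → [-112.8, 2384.2]
Outside: 3150 → excluded.
Retained (n=12): Σ = 11614, mean = 11614/12 = 967.833

967.8 ms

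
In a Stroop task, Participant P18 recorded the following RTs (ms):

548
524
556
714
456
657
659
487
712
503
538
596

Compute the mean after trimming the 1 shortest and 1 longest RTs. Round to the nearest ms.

Sorted: 456, 487, 503, 524, 538, 548, 556, 596, 657, 659, 712, 714
Drop lowest 1 (456) and highest 1 (714)
Remaining (n=10): Σ = 5780, mean = 5780/10 = 578.000

578 ms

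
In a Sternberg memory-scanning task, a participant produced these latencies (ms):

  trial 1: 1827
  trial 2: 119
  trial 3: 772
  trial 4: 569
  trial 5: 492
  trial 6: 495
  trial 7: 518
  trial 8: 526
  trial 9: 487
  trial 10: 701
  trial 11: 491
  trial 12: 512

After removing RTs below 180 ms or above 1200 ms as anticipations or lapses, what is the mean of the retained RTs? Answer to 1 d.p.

Excluded: 119, 1827
Retained (n=10): Σ = 5563
Mean = 5563/10 = 556.3000

556.3 ms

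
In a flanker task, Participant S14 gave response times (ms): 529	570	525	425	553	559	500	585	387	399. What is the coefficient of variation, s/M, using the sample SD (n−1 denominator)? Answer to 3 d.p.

n = 10, Σ = 5032, M = 503.2000
Σ(x−M)² = 48373.600; s = √(48373.600/9) = 73.3133
CV = 73.3133 / 503.2000 = 0.14569

0.146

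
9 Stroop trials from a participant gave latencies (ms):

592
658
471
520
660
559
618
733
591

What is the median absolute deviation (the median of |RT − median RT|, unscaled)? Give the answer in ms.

66 ms

Sorted: 471, 520, 559, 591, 592, 618, 658, 660, 733 → median = 592
|x − 592|: 0, 66, 121, 72, 68, 33, 26, 141, 1
Sorted deviations: 0, 1, 26, 33, 66, 68, 72, 121, 141 → MAD = 66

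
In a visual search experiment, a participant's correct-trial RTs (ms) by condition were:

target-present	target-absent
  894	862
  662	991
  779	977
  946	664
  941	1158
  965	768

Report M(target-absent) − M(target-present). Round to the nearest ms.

39 ms

M(target-present) = 5187/6 = 864.500
M(target-absent) = 5420/6 = 903.333
Difference = 903.333 − 864.500 = 38.833 ms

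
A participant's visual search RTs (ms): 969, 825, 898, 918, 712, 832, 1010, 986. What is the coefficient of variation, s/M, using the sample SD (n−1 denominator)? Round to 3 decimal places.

0.112

n = 8, Σ = 7150, M = 893.7500
Σ(x−M)² = 69865.500; s = √(69865.500/7) = 99.9039
CV = 99.9039 / 893.7500 = 0.11178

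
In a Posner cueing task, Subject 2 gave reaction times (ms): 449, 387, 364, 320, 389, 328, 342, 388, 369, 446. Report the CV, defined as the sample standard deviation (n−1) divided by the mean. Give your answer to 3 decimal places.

n = 10, Σ = 3782, M = 378.2000
Σ(x−M)² = 17403.600; s = √(17403.600/9) = 43.9742
CV = 43.9742 / 378.2000 = 0.11627

0.116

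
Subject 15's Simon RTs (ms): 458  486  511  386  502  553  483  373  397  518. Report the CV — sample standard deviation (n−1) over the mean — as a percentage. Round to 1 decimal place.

13.2%

n = 10, Σ = 4667, M = 466.7000
Σ(x−M)² = 34152.100; s = √(34152.100/9) = 61.6010
CV = 61.6010 / 466.7000 = 0.13199 = 13.199%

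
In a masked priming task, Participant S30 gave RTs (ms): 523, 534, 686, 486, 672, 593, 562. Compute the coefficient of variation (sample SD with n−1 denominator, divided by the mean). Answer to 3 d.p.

0.131

n = 7, Σ = 4056, M = 579.4286
Σ(x−M)² = 34391.714; s = √(34391.714/6) = 75.7097
CV = 75.7097 / 579.4286 = 0.13066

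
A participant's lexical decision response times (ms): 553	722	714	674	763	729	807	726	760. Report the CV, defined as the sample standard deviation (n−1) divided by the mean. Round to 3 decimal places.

0.100

n = 9, Σ = 6448, M = 716.4444
Σ(x−M)² = 41066.222; s = √(41066.222/8) = 71.6469
CV = 71.6469 / 716.4444 = 0.10000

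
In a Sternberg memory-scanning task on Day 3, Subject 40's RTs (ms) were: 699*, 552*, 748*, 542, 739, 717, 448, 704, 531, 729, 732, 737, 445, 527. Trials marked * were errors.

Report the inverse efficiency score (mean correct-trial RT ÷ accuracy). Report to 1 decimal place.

792.7 ms

Correct trials (n=11): 542, 739, 717, 448, 704, 531, 729, 732, 737, 445, 527
Mean correct RT = 6851/11 = 622.8182 ms
Proportion correct = 11/14
IES = 622.8182 / (11/14) = 792.678 ms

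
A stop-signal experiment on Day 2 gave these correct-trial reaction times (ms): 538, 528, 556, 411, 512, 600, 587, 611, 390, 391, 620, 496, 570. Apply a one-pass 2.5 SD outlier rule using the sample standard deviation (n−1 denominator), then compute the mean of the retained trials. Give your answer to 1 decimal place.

n = 13, ΣRT = 6810, M = 523.846
Σ(x−M)² = 79223.69; s = √(79223.69/12) = 81.253
Cutoffs: 523.846 ± 2.5·81.253 → [320.7, 727.0]
No RTs fall outside the cutoffs; all 13 retained. Mean = 6810/13 = 523.846

523.8 ms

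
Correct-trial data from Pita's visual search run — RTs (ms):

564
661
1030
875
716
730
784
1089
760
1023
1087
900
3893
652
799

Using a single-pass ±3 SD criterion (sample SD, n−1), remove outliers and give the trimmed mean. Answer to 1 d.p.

833.6 ms

n = 15, ΣRT = 15563, M = 1037.533
Σ(x−M)² = 9115195.73; s = √(9115195.73/14) = 806.899
Cutoffs: 1037.533 ± 3·806.899 → [-1383.2, 3458.2]
Outside: 3893 → excluded.
Retained (n=14): Σ = 11670, mean = 11670/14 = 833.571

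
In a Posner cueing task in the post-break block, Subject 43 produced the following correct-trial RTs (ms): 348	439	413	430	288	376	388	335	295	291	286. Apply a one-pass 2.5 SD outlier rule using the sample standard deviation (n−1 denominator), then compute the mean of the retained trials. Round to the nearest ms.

n = 11, ΣRT = 3889, M = 353.545
Σ(x−M)² = 34946.73; s = √(34946.73/10) = 59.116
Cutoffs: 353.545 ± 2.5·59.116 → [205.8, 501.3]
No RTs fall outside the cutoffs; all 11 retained. Mean = 3889/11 = 353.545

354 ms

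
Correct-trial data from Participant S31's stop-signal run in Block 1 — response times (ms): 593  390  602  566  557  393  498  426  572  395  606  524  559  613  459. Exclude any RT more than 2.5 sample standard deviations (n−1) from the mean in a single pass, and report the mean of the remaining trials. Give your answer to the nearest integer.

517 ms

n = 15, ΣRT = 7753, M = 516.867
Σ(x−M)² = 97371.73; s = √(97371.73/14) = 83.397
Cutoffs: 516.867 ± 2.5·83.397 → [308.4, 725.4]
No RTs fall outside the cutoffs; all 15 retained. Mean = 7753/15 = 516.867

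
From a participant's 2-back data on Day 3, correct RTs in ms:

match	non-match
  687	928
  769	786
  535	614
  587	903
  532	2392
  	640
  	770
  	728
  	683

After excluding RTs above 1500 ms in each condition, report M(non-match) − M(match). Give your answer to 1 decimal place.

non-match: exclude 2392
M(match) = 3110/5 = 622.000
M(non-match) = 6052/8 = 756.500
Difference = 756.500 − 622.000 = 134.500 ms

134.5 ms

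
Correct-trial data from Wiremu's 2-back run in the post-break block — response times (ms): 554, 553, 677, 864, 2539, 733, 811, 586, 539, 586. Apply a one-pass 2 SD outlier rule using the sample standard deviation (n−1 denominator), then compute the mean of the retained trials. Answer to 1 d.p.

n = 10, ΣRT = 8442, M = 844.200
Σ(x−M)² = 3309657.60; s = √(3309657.60/9) = 606.415
Cutoffs: 844.200 ± 2·606.415 → [-368.6, 2057.0]
Outside: 2539 → excluded.
Retained (n=9): Σ = 5903, mean = 5903/9 = 655.889

655.9 ms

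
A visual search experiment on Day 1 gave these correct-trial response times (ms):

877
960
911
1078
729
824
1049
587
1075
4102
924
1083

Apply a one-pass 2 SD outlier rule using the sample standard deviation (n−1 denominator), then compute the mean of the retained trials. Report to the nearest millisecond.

918 ms

n = 12, ΣRT = 14199, M = 1183.250
Σ(x−M)² = 9545848.25; s = √(9545848.25/11) = 931.560
Cutoffs: 1183.250 ± 2·931.560 → [-679.9, 3046.4]
Outside: 4102 → excluded.
Retained (n=11): Σ = 10097, mean = 10097/11 = 917.909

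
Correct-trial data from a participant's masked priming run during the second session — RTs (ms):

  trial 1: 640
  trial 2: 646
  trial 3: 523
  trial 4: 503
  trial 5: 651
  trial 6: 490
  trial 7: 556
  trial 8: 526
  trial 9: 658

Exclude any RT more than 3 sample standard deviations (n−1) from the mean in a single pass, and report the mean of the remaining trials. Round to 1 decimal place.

n = 9, ΣRT = 5193, M = 577.000
Σ(x−M)² = 39770.00; s = √(39770.00/8) = 70.507
Cutoffs: 577.000 ± 3·70.507 → [365.5, 788.5]
No RTs fall outside the cutoffs; all 9 retained. Mean = 5193/9 = 577.000

577.0 ms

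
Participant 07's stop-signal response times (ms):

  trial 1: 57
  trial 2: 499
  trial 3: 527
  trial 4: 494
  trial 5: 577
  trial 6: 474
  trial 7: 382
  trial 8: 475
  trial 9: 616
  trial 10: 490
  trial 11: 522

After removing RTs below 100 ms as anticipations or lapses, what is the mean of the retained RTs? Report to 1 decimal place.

505.6 ms

Excluded: 57
Retained (n=10): Σ = 5056
Mean = 5056/10 = 505.6000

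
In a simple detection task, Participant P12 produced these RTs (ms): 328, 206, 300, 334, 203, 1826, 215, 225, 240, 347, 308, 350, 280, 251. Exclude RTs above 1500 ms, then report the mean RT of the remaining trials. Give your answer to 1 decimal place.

Excluded: 1826
Retained (n=13): Σ = 3587
Mean = 3587/13 = 275.9231

275.9 ms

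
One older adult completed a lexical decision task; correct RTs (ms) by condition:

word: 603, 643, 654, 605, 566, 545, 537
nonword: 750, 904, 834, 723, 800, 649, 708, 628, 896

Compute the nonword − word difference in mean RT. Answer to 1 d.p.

172.5 ms

M(word) = 4153/7 = 593.286
M(nonword) = 6892/9 = 765.778
Difference = 765.778 − 593.286 = 172.492 ms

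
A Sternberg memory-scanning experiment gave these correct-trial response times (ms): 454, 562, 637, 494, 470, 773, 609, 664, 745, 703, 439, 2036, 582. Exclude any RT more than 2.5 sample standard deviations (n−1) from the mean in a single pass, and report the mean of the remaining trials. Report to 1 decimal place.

594.3 ms

n = 13, ΣRT = 9168, M = 705.231
Σ(x−M)² = 2062390.31; s = √(2062390.31/12) = 414.567
Cutoffs: 705.231 ± 2.5·414.567 → [-331.2, 1741.6]
Outside: 2036 → excluded.
Retained (n=12): Σ = 7132, mean = 7132/12 = 594.333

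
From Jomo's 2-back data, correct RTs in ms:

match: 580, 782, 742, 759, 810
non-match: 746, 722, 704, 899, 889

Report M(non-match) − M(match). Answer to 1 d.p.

57.4 ms

M(match) = 3673/5 = 734.600
M(non-match) = 3960/5 = 792.000
Difference = 792.000 − 734.600 = 57.400 ms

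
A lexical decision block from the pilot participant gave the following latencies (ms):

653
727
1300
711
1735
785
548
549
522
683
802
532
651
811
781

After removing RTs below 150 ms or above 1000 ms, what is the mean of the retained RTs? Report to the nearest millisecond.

673 ms

Excluded: 1300, 1735
Retained (n=13): Σ = 8755
Mean = 8755/13 = 673.4615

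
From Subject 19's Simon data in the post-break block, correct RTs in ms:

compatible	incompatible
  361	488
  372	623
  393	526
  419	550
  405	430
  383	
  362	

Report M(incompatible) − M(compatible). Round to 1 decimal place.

138.4 ms

M(compatible) = 2695/7 = 385.000
M(incompatible) = 2617/5 = 523.400
Difference = 523.400 − 385.000 = 138.400 ms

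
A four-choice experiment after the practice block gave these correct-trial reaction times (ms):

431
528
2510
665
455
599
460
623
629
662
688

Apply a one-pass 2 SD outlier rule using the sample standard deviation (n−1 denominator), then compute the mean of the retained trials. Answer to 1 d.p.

574.0 ms

n = 11, ΣRT = 8250, M = 750.000
Σ(x−M)² = 3492154.00; s = √(3492154.00/10) = 590.944
Cutoffs: 750.000 ± 2·590.944 → [-431.9, 1931.9]
Outside: 2510 → excluded.
Retained (n=10): Σ = 5740, mean = 5740/10 = 574.000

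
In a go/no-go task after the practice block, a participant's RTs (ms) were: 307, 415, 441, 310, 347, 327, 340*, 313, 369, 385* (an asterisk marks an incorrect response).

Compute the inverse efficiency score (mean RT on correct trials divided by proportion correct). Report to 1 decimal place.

442.0 ms

Correct trials (n=8): 307, 415, 441, 310, 347, 327, 313, 369
Mean correct RT = 2829/8 = 353.6250 ms
Proportion correct = 8/10
IES = 353.6250 / (8/10) = 442.031 ms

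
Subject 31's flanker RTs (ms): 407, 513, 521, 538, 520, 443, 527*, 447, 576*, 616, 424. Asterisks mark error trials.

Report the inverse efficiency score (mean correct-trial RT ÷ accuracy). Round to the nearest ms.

601 ms

Correct trials (n=9): 407, 513, 521, 538, 520, 443, 447, 616, 424
Mean correct RT = 4429/9 = 492.1111 ms
Proportion correct = 9/11
IES = 492.1111 / (9/11) = 601.469 ms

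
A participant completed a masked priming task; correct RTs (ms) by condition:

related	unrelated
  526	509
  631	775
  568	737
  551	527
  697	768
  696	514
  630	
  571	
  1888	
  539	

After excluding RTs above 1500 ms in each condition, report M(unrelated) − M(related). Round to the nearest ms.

related: exclude 1888
M(related) = 5409/9 = 601.000
M(unrelated) = 3830/6 = 638.333
Difference = 638.333 − 601.000 = 37.333 ms

37 ms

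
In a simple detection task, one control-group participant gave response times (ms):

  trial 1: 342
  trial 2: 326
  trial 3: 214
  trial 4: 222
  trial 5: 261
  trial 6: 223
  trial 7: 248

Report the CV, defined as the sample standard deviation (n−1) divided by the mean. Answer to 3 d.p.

0.198

n = 7, Σ = 1836, M = 262.2857
Σ(x−M)² = 16117.429; s = √(16117.429/6) = 51.8289
CV = 51.8289 / 262.2857 = 0.19760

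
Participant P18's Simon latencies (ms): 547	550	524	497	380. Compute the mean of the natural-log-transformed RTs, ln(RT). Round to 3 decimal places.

ln(RT): 6.3044, 6.3099, 6.2615, 6.2086, 5.9402
Σ ln(RT) = 31.0246
Mean = 31.0246/5 = 6.20492

6.205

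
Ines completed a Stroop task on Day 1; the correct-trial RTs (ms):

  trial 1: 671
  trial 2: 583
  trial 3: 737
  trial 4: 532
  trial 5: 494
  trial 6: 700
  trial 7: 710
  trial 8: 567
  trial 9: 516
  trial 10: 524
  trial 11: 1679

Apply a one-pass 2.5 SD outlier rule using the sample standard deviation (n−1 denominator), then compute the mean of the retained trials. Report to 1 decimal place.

n = 11, ΣRT = 7713, M = 701.182
Σ(x−M)² = 1127605.64; s = √(1127605.64/10) = 335.798
Cutoffs: 701.182 ± 2.5·335.798 → [-138.3, 1540.7]
Outside: 1679 → excluded.
Retained (n=10): Σ = 6034, mean = 6034/10 = 603.400

603.4 ms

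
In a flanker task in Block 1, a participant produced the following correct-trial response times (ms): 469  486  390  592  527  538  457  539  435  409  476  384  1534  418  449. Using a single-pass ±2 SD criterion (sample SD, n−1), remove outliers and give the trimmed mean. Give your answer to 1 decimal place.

469.2 ms

n = 15, ΣRT = 8103, M = 540.200
Σ(x−M)² = 1108042.40; s = √(1108042.40/14) = 281.329
Cutoffs: 540.200 ± 2·281.329 → [-22.5, 1102.9]
Outside: 1534 → excluded.
Retained (n=14): Σ = 6569, mean = 6569/14 = 469.214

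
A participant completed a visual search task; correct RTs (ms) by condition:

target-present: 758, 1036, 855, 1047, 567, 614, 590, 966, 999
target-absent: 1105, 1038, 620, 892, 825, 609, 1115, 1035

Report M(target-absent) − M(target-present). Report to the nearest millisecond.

79 ms

M(target-present) = 7432/9 = 825.778
M(target-absent) = 7239/8 = 904.875
Difference = 904.875 − 825.778 = 79.097 ms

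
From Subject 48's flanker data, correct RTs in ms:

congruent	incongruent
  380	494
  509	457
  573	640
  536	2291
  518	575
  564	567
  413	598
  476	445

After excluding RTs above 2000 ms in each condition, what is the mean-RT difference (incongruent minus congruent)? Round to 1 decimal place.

43.3 ms

incongruent: exclude 2291
M(congruent) = 3969/8 = 496.125
M(incongruent) = 3776/7 = 539.429
Difference = 539.429 − 496.125 = 43.304 ms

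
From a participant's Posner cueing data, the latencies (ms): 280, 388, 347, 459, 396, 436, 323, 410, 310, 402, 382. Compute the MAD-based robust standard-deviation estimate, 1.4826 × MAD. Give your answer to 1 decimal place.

60.8 ms

Sorted: 280, 310, 323, 347, 382, 388, 396, 402, 410, 436, 459 → median = 388
|x − 388| sorted: 0, 6, 8, 14, 22, 41, 48, 65, 71, 78, 108 → MAD = 41
Robust SD ≈ 1.4826 × 41 = 60.787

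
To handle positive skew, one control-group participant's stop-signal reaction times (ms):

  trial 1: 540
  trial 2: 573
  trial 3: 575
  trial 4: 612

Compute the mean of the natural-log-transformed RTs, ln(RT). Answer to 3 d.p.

ln(RT): 6.2916, 6.3509, 6.3544, 6.4167
Σ ln(RT) = 25.4136
Mean = 25.4136/4 = 6.35339

6.353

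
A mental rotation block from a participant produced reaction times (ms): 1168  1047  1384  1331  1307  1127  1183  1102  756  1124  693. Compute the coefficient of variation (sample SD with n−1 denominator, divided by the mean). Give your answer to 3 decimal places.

0.196

n = 11, Σ = 12222, M = 1111.0909
Σ(x−M)² = 475128.909; s = √(475128.909/10) = 217.9745
CV = 217.9745 / 1111.0909 = 0.19618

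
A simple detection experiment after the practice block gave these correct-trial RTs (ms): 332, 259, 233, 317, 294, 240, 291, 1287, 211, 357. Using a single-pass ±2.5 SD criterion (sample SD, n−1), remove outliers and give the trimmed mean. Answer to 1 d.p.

n = 10, ΣRT = 3821, M = 382.100
Σ(x−M)² = 929134.90; s = √(929134.90/9) = 321.305
Cutoffs: 382.100 ± 2.5·321.305 → [-421.2, 1185.4]
Outside: 1287 → excluded.
Retained (n=9): Σ = 2534, mean = 2534/9 = 281.556

281.6 ms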